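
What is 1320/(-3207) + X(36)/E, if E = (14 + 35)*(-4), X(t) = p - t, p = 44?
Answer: -23698/52381 ≈ -0.45242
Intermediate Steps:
X(t) = 44 - t
E = -196 (E = 49*(-4) = -196)
1320/(-3207) + X(36)/E = 1320/(-3207) + (44 - 1*36)/(-196) = 1320*(-1/3207) + (44 - 36)*(-1/196) = -440/1069 + 8*(-1/196) = -440/1069 - 2/49 = -23698/52381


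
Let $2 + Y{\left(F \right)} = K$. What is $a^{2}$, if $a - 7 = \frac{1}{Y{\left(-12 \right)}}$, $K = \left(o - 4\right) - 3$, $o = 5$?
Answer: $\frac{729}{16} \approx 45.563$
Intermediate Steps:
$K = -2$ ($K = \left(5 - 4\right) - 3 = 1 - 3 = -2$)
$Y{\left(F \right)} = -4$ ($Y{\left(F \right)} = -2 - 2 = -4$)
$a = \frac{27}{4}$ ($a = 7 + \frac{1}{-4} = 7 - \frac{1}{4} = \frac{27}{4} \approx 6.75$)
$a^{2} = \left(\frac{27}{4}\right)^{2} = \frac{729}{16}$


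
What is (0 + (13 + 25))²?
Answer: 1444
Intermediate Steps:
(0 + (13 + 25))² = (0 + 38)² = 38² = 1444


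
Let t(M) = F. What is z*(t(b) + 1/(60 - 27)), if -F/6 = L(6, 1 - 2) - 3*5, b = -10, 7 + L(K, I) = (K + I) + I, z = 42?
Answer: 49910/11 ≈ 4537.3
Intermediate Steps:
L(K, I) = -7 + K + 2*I (L(K, I) = -7 + ((K + I) + I) = -7 + ((I + K) + I) = -7 + (K + 2*I) = -7 + K + 2*I)
F = 108 (F = -6*((-7 + 6 + 2*(1 - 2)) - 3*5) = -6*((-7 + 6 + 2*(-1)) - 15) = -6*((-7 + 6 - 2) - 15) = -6*(-3 - 15) = -6*(-18) = 108)
t(M) = 108
z*(t(b) + 1/(60 - 27)) = 42*(108 + 1/(60 - 27)) = 42*(108 + 1/33) = 42*(3565/33) = 49910/11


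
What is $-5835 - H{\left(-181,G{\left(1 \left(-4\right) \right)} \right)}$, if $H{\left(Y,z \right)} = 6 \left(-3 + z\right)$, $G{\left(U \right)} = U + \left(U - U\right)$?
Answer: $-5793$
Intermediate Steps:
$G{\left(U \right)} = U$ ($G{\left(U \right)} = U + 0 = U$)
$H{\left(Y,z \right)} = -18 + 6 z$
$-5835 - H{\left(-181,G{\left(1 \left(-4\right) \right)} \right)} = -5835 - \left(-18 + 6 \cdot 1 \left(-4\right)\right) = -5835 - \left(-18 + 6 \left(-4\right)\right) = -5835 - \left(-18 - 24\right) = -5835 - -42 = -5835 + 42 = -5793$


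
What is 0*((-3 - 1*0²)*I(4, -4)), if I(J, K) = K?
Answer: 0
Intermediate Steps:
0*((-3 - 1*0²)*I(4, -4)) = 0*((-3 - 1*0²)*(-4)) = 0*((-3 - 1*0)*(-4)) = 0*((-3 + 0)*(-4)) = 0*(-3*(-4)) = 0*12 = 0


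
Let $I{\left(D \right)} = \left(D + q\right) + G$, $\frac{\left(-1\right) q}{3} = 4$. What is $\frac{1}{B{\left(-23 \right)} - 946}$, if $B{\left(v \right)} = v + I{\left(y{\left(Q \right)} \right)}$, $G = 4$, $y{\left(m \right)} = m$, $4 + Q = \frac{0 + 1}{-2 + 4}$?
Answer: $- \frac{2}{1961} \approx -0.0010199$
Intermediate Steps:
$q = -12$ ($q = \left(-3\right) 4 = -12$)
$Q = - \frac{7}{2}$ ($Q = -4 + \frac{0 + 1}{-2 + 4} = -4 + 1 \cdot \frac{1}{2} = -4 + \frac{1}{2} = - \frac{7}{2} \approx -3.5$)
$I{\left(D \right)} = -8 + D$ ($I{\left(D \right)} = \left(D - 12\right) + 4 = \left(-12 + D\right) + 4 = -8 + D$)
$B{\left(v \right)} = - \frac{23}{2} + v$ ($B{\left(v \right)} = v - \frac{23}{2} = - \frac{23}{2} + v$)
$\frac{1}{B{\left(-23 \right)} - 946} = \frac{1}{\left(- \frac{23}{2} - 23\right) - 946} = \frac{1}{- \frac{69}{2} - 946} = \frac{1}{- \frac{1961}{2}} = - \frac{2}{1961}$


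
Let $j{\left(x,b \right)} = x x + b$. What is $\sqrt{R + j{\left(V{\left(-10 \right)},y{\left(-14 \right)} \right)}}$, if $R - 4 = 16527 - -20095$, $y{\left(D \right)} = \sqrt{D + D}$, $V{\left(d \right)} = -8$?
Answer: $\sqrt{36690 + 2 i \sqrt{7}} \approx 191.55 + 0.014 i$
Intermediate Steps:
$y{\left(D \right)} = \sqrt{2} \sqrt{D}$ ($y{\left(D \right)} = \sqrt{2 D} = \sqrt{2} \sqrt{D}$)
$R = 36626$ ($R = 4 + \left(16527 - -20095\right) = 4 + \left(16527 + 20095\right) = 4 + 36622 = 36626$)
$j{\left(x,b \right)} = b + x^{2}$ ($j{\left(x,b \right)} = x^{2} + b = b + x^{2}$)
$\sqrt{R + j{\left(V{\left(-10 \right)},y{\left(-14 \right)} \right)}} = \sqrt{36626 + \left(\sqrt{2} \sqrt{-14} + \left(-8\right)^{2}\right)} = \sqrt{36626 + \left(\sqrt{2} i \sqrt{14} + 64\right)} = \sqrt{36626 + \left(2 i \sqrt{7} + 64\right)} = \sqrt{36626 + \left(64 + 2 i \sqrt{7}\right)} = \sqrt{36690 + 2 i \sqrt{7}}$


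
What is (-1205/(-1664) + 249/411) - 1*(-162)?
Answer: 37234013/227968 ≈ 163.33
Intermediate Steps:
(-1205/(-1664) + 249/411) - 1*(-162) = (-1205*(-1/1664) + 249*(1/411)) + 162 = (1205/1664 + 83/137) + 162 = 303197/227968 + 162 = 37234013/227968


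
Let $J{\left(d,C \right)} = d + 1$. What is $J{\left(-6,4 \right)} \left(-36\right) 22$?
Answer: $3960$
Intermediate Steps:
$J{\left(d,C \right)} = 1 + d$
$J{\left(-6,4 \right)} \left(-36\right) 22 = \left(1 - 6\right) \left(-36\right) 22 = \left(-5\right) \left(-36\right) 22 = 180 \cdot 22 = 3960$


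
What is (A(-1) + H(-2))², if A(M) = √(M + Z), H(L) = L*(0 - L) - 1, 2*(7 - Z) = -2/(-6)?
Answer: (30 - √210)²/36 ≈ 6.6810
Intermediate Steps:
Z = 41/6 (Z = 7 - (-1)/(-6) = 7 - (-1)*(-1)/6 = 7 - ½*⅓ = 7 - ⅙ = 41/6 ≈ 6.8333)
H(L) = -1 - L² (H(L) = L*(-L) - 1 = -L² - 1 = -1 - L²)
A(M) = √(41/6 + M) (A(M) = √(M + 41/6) = √(41/6 + M))
(A(-1) + H(-2))² = (√(246 + 36*(-1))/6 + (-1 - 1*(-2)²))² = (√(246 - 36)/6 + (-1 - 1*4))² = (√210/6 + (-1 - 4))² = (√210/6 - 5)² = (-5 + √210/6)²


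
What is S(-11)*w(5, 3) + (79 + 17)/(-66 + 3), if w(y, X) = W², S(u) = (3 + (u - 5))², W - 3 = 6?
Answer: 287437/21 ≈ 13687.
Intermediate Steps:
W = 9 (W = 3 + 6 = 9)
S(u) = (-2 + u)² (S(u) = (3 + (-5 + u))² = (-2 + u)²)
w(y, X) = 81 (w(y, X) = 9² = 81)
S(-11)*w(5, 3) + (79 + 17)/(-66 + 3) = (-2 - 11)²*81 + (79 + 17)/(-66 + 3) = (-13)²*81 + 96/(-63) = 169*81 + 96*(-1/63) = 13689 - 32/21 = 287437/21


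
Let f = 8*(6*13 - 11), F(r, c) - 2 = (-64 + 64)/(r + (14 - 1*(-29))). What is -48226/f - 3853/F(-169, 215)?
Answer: -540415/268 ≈ -2016.5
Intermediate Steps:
F(r, c) = 2 (F(r, c) = 2 + (-64 + 64)/(r + (14 - 1*(-29))) = 2 + 0/(r + (14 + 29)) = 2 + 0/(r + 43) = 2 + 0/(43 + r) = 2 + 0 = 2)
f = 536 (f = 8*(78 - 11) = 8*67 = 536)
-48226/f - 3853/F(-169, 215) = -48226/536 - 3853/2 = -48226*1/536 - 3853*½ = -24113/268 - 3853/2 = -540415/268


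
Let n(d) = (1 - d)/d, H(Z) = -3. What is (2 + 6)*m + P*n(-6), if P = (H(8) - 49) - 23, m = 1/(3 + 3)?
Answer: 533/6 ≈ 88.833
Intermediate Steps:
m = ⅙ (m = 1/6 = ⅙ ≈ 0.16667)
P = -75 (P = (-3 - 49) - 23 = -52 - 23 = -75)
n(d) = (1 - d)/d
(2 + 6)*m + P*n(-6) = (2 + 6)*(⅙) - 75*(1 - 1*(-6))/(-6) = 8*(⅙) - (-25)*(1 + 6)/2 = 4/3 - (-25)*7/2 = 4/3 - 75*(-7/6) = 4/3 + 175/2 = 533/6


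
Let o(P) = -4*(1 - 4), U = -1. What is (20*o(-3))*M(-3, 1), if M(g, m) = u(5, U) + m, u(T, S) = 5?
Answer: 1440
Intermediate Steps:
M(g, m) = 5 + m
o(P) = 12 (o(P) = -4*(-3) = 12)
(20*o(-3))*M(-3, 1) = (20*12)*(5 + 1) = 240*6 = 1440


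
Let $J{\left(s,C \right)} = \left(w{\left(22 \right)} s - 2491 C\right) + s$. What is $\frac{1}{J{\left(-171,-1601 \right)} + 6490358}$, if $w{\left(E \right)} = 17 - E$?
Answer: $\frac{1}{10479133} \approx 9.5428 \cdot 10^{-8}$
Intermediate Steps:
$J{\left(s,C \right)} = - 2491 C - 4 s$ ($J{\left(s,C \right)} = \left(\left(17 - 22\right) s - 2491 C\right) + s = \left(- 5 s - 2491 C\right) + s = \left(- 2491 C - 5 s\right) + s = - 2491 C - 4 s$)
$\frac{1}{J{\left(-171,-1601 \right)} + 6490358} = \frac{1}{\left(\left(-2491\right) \left(-1601\right) - -684\right) + 6490358} = \frac{1}{\left(3988091 + 684\right) + 6490358} = \frac{1}{3988775 + 6490358} = \frac{1}{10479133}$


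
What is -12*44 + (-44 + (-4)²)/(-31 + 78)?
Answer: -24844/47 ≈ -528.60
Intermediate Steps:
-12*44 + (-44 + (-4)²)/(-31 + 78) = -528 + (-44 + 16)/47 = -528 - 28*1/47 = -528 - 28/47 = -24844/47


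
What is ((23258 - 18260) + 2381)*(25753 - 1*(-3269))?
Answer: 214153338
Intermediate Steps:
((23258 - 18260) + 2381)*(25753 - 1*(-3269)) = (4998 + 2381)*(25753 + 3269) = 7379*29022 = 214153338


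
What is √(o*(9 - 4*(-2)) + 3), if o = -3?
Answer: 4*I*√3 ≈ 6.9282*I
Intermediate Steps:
√(o*(9 - 4*(-2)) + 3) = √(-3*(9 - 4*(-2)) + 3) = √(-3*(9 + 8) + 3) = √(-3*17 + 3) = √(-51 + 3) = √(-48) = 4*I*√3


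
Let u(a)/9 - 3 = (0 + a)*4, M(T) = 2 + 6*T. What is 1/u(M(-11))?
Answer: -1/2277 ≈ -0.00043917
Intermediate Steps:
u(a) = 27 + 36*a (u(a) = 27 + 9*((0 + a)*4) = 27 + 9*(a*4) = 27 + 9*(4*a) = 27 + 36*a)
1/u(M(-11)) = 1/(27 + 36*(2 + 6*(-11))) = 1/(27 + 36*(2 - 66)) = 1/(27 + 36*(-64)) = 1/(27 - 2304) = 1/(-2277) = -1/2277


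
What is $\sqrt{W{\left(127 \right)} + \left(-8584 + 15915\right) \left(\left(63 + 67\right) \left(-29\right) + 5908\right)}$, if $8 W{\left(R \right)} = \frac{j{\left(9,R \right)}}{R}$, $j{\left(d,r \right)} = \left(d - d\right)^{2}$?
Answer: $\sqrt{15673678} \approx 3959.0$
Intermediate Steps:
$j{\left(d,r \right)} = 0$ ($j{\left(d,r \right)} = 0^{2} = 0$)
$W{\left(R \right)} = 0$ ($W{\left(R \right)} = \frac{0 \frac{1}{R}}{8} = \frac{1}{8} \cdot 0 = 0$)
$\sqrt{W{\left(127 \right)} + \left(-8584 + 15915\right) \left(\left(63 + 67\right) \left(-29\right) + 5908\right)} = \sqrt{0 + \left(-8584 + 15915\right) \left(\left(63 + 67\right) \left(-29\right) + 5908\right)} = \sqrt{0 + 7331 \left(130 \left(-29\right) + 5908\right)} = \sqrt{0 + 7331 \left(-3770 + 5908\right)} = \sqrt{0 + 7331 \cdot 2138} = \sqrt{0 + 15673678} = \sqrt{15673678}$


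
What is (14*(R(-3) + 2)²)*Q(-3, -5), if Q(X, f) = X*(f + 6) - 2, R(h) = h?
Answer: -70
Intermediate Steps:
Q(X, f) = -2 + X*(6 + f) (Q(X, f) = X*(6 + f) - 2 = -2 + X*(6 + f))
(14*(R(-3) + 2)²)*Q(-3, -5) = (14*(-3 + 2)²)*(-2 + 6*(-3) - 3*(-5)) = (14*(-1)²)*(-2 - 18 + 15) = (14*1)*(-5) = 14*(-5) = -70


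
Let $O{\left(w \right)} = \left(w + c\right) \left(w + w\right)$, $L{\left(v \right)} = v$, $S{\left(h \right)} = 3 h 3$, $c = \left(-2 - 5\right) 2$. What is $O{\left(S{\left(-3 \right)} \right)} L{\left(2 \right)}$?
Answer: $4428$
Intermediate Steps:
$c = -14$ ($c = \left(-7\right) 2 = -14$)
$S{\left(h \right)} = 9 h$
$O{\left(w \right)} = 2 w \left(-14 + w\right)$ ($O{\left(w \right)} = \left(w - 14\right) \left(w + w\right) = \left(-14 + w\right) 2 w = 2 w \left(-14 + w\right)$)
$O{\left(S{\left(-3 \right)} \right)} L{\left(2 \right)} = 2 \cdot 9 \left(-3\right) \left(-14 + 9 \left(-3\right)\right) 2 = 2 \left(-27\right) \left(-14 - 27\right) 2 = 2 \left(-27\right) \left(-41\right) 2 = 2214 \cdot 2 = 4428$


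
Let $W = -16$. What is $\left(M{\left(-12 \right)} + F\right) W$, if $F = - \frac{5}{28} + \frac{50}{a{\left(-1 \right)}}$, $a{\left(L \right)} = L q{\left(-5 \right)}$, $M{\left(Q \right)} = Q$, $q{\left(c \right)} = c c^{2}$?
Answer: $\frac{6596}{35} \approx 188.46$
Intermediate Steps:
$q{\left(c \right)} = c^{3}$
$a{\left(L \right)} = - 125 L$ ($a{\left(L \right)} = L \left(-5\right)^{3} = L \left(-125\right) = - 125 L$)
$F = \frac{31}{140}$ ($F = - \frac{5}{28} + \frac{50}{\left(-125\right) \left(-1\right)} = \left(-5\right) \frac{1}{28} + \frac{50}{125} = - \frac{5}{28} + 50 \cdot \frac{1}{125} = - \frac{5}{28} + \frac{2}{5} = \frac{31}{140} \approx 0.22143$)
$\left(M{\left(-12 \right)} + F\right) W = \left(-12 + \frac{31}{140}\right) \left(-16\right) = \left(- \frac{1649}{140}\right) \left(-16\right) = \frac{6596}{35}$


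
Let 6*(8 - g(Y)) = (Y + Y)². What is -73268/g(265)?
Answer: 8454/5401 ≈ 1.5653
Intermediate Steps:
g(Y) = 8 - 2*Y²/3 (g(Y) = 8 - (Y + Y)²/6 = 8 - 4*Y²/6 = 8 - 2*Y²/3)
-73268/g(265) = -73268/(8 - ⅔*265²) = -73268/(8 - ⅔*70225) = -73268/(8 - 140450/3) = -73268/(-140426/3) = -73268*(-3/140426) = 8454/5401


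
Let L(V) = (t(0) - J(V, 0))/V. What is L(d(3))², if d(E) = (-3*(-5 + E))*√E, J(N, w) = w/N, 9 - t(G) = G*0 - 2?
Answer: 121/108 ≈ 1.1204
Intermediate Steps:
t(G) = 11 (t(G) = 9 - (G*0 - 2) = 9 - (0 - 2) = 9 - 1*(-2) = 9 + 2 = 11)
d(E) = √E*(15 - 3*E) (d(E) = (15 - 3*E)*√E = √E*(15 - 3*E))
L(V) = 11/V (L(V) = (11 - 0/V)/V = (11 - 1*0)/V = (11 + 0)/V = 11/V)
L(d(3))² = (11/((3*√3*(5 - 1*3))))² = (11/((3*√3*(5 - 3))))² = (11/((3*√3*2)))² = (11/((6*√3)))² = (11*(√3/18))² = (11*√3/18)² = 121/108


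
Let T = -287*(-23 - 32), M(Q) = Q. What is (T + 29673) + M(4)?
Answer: 45462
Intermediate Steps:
T = 15785 (T = -287*(-55) = 15785)
(T + 29673) + M(4) = (15785 + 29673) + 4 = 45458 + 4 = 45462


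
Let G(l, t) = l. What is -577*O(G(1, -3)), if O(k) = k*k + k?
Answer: -1154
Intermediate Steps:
O(k) = k + k² (O(k) = k² + k = k + k²)
-577*O(G(1, -3)) = -577*(1 + 1) = -577*2 = -1154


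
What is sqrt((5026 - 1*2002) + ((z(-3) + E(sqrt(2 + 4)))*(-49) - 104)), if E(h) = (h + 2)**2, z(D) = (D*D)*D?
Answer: sqrt(3753 - 196*sqrt(6)) ≈ 57.209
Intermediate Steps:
z(D) = D**3 (z(D) = D**2*D = D**3)
E(h) = (2 + h)**2
sqrt((5026 - 1*2002) + ((z(-3) + E(sqrt(2 + 4)))*(-49) - 104)) = sqrt((5026 - 1*2002) + (((-3)**3 + (2 + sqrt(2 + 4))**2)*(-49) - 104)) = sqrt((5026 - 2002) + ((-27 + (2 + sqrt(6))**2)*(-49) - 104)) = sqrt(3024 + ((1323 - 49*(2 + sqrt(6))**2) - 104)) = sqrt(3024 + (1219 - 49*(2 + sqrt(6))**2)) = sqrt(4243 - 49*(2 + sqrt(6))**2)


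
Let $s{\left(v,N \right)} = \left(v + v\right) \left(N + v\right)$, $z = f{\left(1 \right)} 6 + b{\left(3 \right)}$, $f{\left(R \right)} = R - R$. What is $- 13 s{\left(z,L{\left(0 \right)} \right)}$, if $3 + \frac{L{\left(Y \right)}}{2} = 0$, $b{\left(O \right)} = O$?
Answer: $234$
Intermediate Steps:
$f{\left(R \right)} = 0$
$L{\left(Y \right)} = -6$ ($L{\left(Y \right)} = -6 + 2 \cdot 0 = -6 + 0 = -6$)
$z = 3$ ($z = 0 \cdot 6 + 3 = 0 + 3 = 3$)
$s{\left(v,N \right)} = 2 v \left(N + v\right)$
$- 13 s{\left(z,L{\left(0 \right)} \right)} = - 13 \cdot 2 \cdot 3 \left(-6 + 3\right) = - 13 \cdot 2 \cdot 3 \left(-3\right) = \left(-13\right) \left(-18\right) = 234$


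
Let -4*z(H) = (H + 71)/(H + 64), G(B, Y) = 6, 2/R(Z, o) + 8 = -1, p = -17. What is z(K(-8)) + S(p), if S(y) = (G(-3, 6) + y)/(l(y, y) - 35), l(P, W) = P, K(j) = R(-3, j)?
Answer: -281/4264 ≈ -0.065901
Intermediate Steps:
R(Z, o) = -2/9 (R(Z, o) = 2/(-8 - 1) = 2/(-9) = 2*(-1/9) = -2/9)
K(j) = -2/9
S(y) = (6 + y)/(-35 + y) (S(y) = (6 + y)/(y - 35) = (6 + y)/(-35 + y))
z(H) = -(71 + H)/(4*(64 + H)) (z(H) = -(H + 71)/(4*(H + 64)) = -(71 + H)/(4*(64 + H)))
z(K(-8)) + S(p) = (-71 - 1*(-2/9))/(4*(64 - 2/9)) + (6 - 17)/(-35 - 17) = (-71 + 2/9)/(4*(574/9)) - 11/(-52) = (1/4)*(9/574)*(-637/9) - 1/52*(-11) = -91/328 + 11/52 = -281/4264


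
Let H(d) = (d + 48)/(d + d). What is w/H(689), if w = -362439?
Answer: -45403722/67 ≈ -6.7767e+5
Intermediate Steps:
H(d) = (48 + d)/(2*d) (H(d) = (48 + d)/((2*d)) = (48 + d)*(1/(2*d)) = (48 + d)/(2*d))
w/H(689) = -362439*1378/(48 + 689) = -362439/((½)*(1/689)*737) = -362439/737/1378 = -362439*1378/737 = -45403722/67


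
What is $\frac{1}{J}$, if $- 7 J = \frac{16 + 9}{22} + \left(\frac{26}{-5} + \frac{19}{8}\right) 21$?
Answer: $\frac{3080}{25603} \approx 0.1203$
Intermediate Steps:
$J = \frac{25603}{3080}$ ($J = - \frac{\frac{16 + 9}{22} + \left(\frac{26}{-5} + \frac{19}{8}\right) 21}{7} = - \frac{25 \cdot \frac{1}{22} + \left(26 \left(- \frac{1}{5}\right) + 19 \cdot \frac{1}{8}\right) 21}{7} = - \frac{\frac{25}{22} + \left(- \frac{26}{5} + \frac{19}{8}\right) 21}{7} = - \frac{\frac{25}{22} - \frac{2373}{40}}{7} = \left(- \frac{1}{7}\right) \left(- \frac{25603}{440}\right) = \frac{25603}{3080} \approx 8.3127$)
$\frac{1}{J} = \frac{1}{\frac{25603}{3080}} = \frac{3080}{25603}$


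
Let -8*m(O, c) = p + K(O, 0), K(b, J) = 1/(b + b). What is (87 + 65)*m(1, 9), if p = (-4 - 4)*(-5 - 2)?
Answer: -2147/2 ≈ -1073.5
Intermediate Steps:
p = 56 (p = -8*(-7) = 56)
K(b, J) = 1/(2*b)
m(O, c) = -7 - 1/(16*O) (m(O, c) = -(56 + 1/(2*O))/8 = -7 - 1/(16*O))
(87 + 65)*m(1, 9) = (87 + 65)*(-7 - 1/16/1) = 152*(-7 - 1/16*1) = 152*(-7 - 1/16) = 152*(-113/16) = -2147/2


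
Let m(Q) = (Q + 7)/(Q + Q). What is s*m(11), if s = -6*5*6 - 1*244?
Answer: -3816/11 ≈ -346.91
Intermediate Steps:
m(Q) = (7 + Q)/(2*Q) (m(Q) = (7 + Q)/((2*Q)) = (7 + Q)*(1/(2*Q)) = (7 + Q)/(2*Q))
s = -424 (s = -30*6 - 244 = -180 - 244 = -424)
s*m(11) = -212*(7 + 11)/11 = -212*18/11 = -424*9/11 = -3816/11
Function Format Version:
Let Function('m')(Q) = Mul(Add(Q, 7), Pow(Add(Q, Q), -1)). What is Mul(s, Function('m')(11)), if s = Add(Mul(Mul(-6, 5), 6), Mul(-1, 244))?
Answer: Rational(-3816, 11) ≈ -346.91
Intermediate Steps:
Function('m')(Q) = Mul(Rational(1, 2), Pow(Q, -1), Add(7, Q)) (Function('m')(Q) = Mul(Add(7, Q), Pow(Mul(2, Q), -1)) = Mul(Add(7, Q), Mul(Rational(1, 2), Pow(Q, -1))) = Mul(Rational(1, 2), Pow(Q, -1), Add(7, Q)))
s = -424 (s = Add(Mul(-30, 6), -244) = Add(-180, -244) = -424)
Mul(s, Function('m')(11)) = Mul(-424, Mul(Rational(1, 2), Pow(11, -1), Add(7, 11))) = Mul(-424, Mul(Rational(1, 2), Rational(1, 11), 18)) = Mul(-424, Rational(9, 11)) = Rational(-3816, 11)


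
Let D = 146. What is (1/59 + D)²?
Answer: 74218225/3481 ≈ 21321.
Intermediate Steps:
(1/59 + D)² = (1/59 + 146)² = (8615/59)² = 74218225/3481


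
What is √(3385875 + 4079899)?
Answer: √7465774 ≈ 2732.4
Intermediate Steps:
√(3385875 + 4079899) = √7465774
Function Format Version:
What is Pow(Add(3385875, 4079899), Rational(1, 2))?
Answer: Pow(7465774, Rational(1, 2)) ≈ 2732.4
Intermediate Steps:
Pow(Add(3385875, 4079899), Rational(1, 2)) = Pow(7465774, Rational(1, 2))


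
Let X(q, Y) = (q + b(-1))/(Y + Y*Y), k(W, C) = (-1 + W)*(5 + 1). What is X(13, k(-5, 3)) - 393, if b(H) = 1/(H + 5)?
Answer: -1980667/5040 ≈ -392.99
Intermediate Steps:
b(H) = 1/(5 + H)
k(W, C) = -6 + 6*W (k(W, C) = (-1 + W)*6 = -6 + 6*W)
X(q, Y) = (1/4 + q)/(Y + Y**2) (X(q, Y) = (q + 1/(5 - 1))/(Y + Y*Y) = (q + 1/4)/(Y + Y**2) = (1/4 + q)/(Y + Y**2))
X(13, k(-5, 3)) - 393 = (1/4 + 13)/((-6 + 6*(-5))*(1 + (-6 + 6*(-5)))) - 393 = (53/4)/(-6 - 30*(1 + (-6 - 30))) - 393 = (53/4)/(-36*(1 - 36)) - 393 = -1/36*53/4/(-35) - 393 = -1/36*(-1/35)*53/4 - 393 = 53/5040 - 393 = -1980667/5040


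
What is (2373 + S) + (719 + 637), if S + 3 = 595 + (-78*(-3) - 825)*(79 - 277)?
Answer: 121339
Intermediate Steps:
S = 117610 (S = -3 + (595 + (-78*(-3) - 825)*(79 - 277)) = -3 + (595 + (234 - 825)*(-198)) = -3 + (595 - 591*(-198)) = -3 + (595 + 117018) = -3 + 117613 = 117610)
(2373 + S) + (719 + 637) = (2373 + 117610) + (719 + 637) = 119983 + 1356 = 121339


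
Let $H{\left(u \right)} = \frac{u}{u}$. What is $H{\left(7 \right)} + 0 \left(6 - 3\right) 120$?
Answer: $1$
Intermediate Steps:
$H{\left(u \right)} = 1$
$H{\left(7 \right)} + 0 \left(6 - 3\right) 120 = 1 + 0 \left(6 - 3\right) 120 = 1 + 0 \cdot 3 \cdot 120 = 1 + 0 \cdot 120 = 1 + 0 = 1$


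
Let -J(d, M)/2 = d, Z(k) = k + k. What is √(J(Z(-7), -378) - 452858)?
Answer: I*√452830 ≈ 672.93*I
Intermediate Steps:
Z(k) = 2*k
J(d, M) = -2*d
√(J(Z(-7), -378) - 452858) = √(-4*(-7) - 452858) = √(-2*(-14) - 452858) = √(28 - 452858) = √(-452830) = I*√452830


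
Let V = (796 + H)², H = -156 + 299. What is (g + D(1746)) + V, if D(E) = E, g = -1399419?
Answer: -515952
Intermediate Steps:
H = 143
V = 881721 (V = (796 + 143)² = 939² = 881721)
(g + D(1746)) + V = (-1399419 + 1746) + 881721 = -1397673 + 881721 = -515952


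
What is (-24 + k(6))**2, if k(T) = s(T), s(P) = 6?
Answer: 324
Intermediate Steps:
k(T) = 6
(-24 + k(6))**2 = (-24 + 6)**2 = (-18)**2 = 324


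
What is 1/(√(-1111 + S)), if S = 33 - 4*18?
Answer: -I*√46/230 ≈ -0.029488*I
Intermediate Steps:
S = -39 (S = 33 - 72 = -39)
1/(√(-1111 + S)) = 1/(√(-1111 - 39)) = 1/(√(-1150)) = 1/(5*I*√46) = -I*√46/230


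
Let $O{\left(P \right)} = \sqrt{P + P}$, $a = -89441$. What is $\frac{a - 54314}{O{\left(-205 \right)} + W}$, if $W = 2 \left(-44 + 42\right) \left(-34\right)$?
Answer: $- \frac{9775340}{9453} + \frac{143755 i \sqrt{410}}{18906} \approx -1034.1 + 153.96 i$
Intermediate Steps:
$O{\left(P \right)} = \sqrt{2} \sqrt{P}$ ($O{\left(P \right)} = \sqrt{2 P} = \sqrt{2} \sqrt{P}$)
$W = 136$ ($W = 2 \left(\left(-2\right) \left(-34\right)\right) = 2 \cdot 68 = 136$)
$\frac{a - 54314}{O{\left(-205 \right)} + W} = \frac{-89441 - 54314}{\sqrt{2} \sqrt{-205} + 136} = - \frac{143755}{\sqrt{2} i \sqrt{205} + 136} = - \frac{143755}{i \sqrt{410} + 136} = - \frac{143755}{136 + i \sqrt{410}}$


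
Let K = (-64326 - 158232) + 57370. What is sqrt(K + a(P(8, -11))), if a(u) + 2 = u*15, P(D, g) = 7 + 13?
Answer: I*sqrt(164890) ≈ 406.07*I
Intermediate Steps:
P(D, g) = 20
a(u) = -2 + 15*u (a(u) = -2 + u*15 = -2 + 15*u)
K = -165188 (K = -222558 + 57370 = -165188)
sqrt(K + a(P(8, -11))) = sqrt(-165188 + (-2 + 15*20)) = sqrt(-165188 + (-2 + 300)) = sqrt(-165188 + 298) = sqrt(-164890) = I*sqrt(164890)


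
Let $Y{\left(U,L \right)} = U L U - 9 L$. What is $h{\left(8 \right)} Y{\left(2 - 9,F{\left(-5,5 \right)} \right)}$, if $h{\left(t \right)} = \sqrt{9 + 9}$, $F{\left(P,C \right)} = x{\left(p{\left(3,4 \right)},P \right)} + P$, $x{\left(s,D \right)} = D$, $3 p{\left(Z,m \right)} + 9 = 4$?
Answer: $- 1200 \sqrt{2} \approx -1697.1$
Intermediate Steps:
$p{\left(Z,m \right)} = - \frac{5}{3}$ ($p{\left(Z,m \right)} = -3 + \frac{1}{3} \cdot 4 = -3 + \frac{4}{3} = - \frac{5}{3}$)
$F{\left(P,C \right)} = 2 P$ ($F{\left(P,C \right)} = P + P = 2 P$)
$h{\left(t \right)} = 3 \sqrt{2}$ ($h{\left(t \right)} = \sqrt{18} = 3 \sqrt{2}$)
$Y{\left(U,L \right)} = - 9 L + L U^{2}$ ($Y{\left(U,L \right)} = L U U - 9 L = L U^{2} - 9 L = - 9 L + L U^{2}$)
$h{\left(8 \right)} Y{\left(2 - 9,F{\left(-5,5 \right)} \right)} = 3 \sqrt{2} \cdot 2 \left(-5\right) \left(-9 + \left(2 - 9\right)^{2}\right) = 3 \sqrt{2} \left(- 10 \left(-9 + \left(-7\right)^{2}\right)\right) = 3 \sqrt{2} \left(- 10 \left(-9 + 49\right)\right) = 3 \sqrt{2} \left(\left(-10\right) 40\right) = 3 \sqrt{2} \left(-400\right) = - 1200 \sqrt{2}$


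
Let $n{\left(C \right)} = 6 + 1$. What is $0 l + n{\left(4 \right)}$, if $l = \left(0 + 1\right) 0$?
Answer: $7$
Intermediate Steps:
$n{\left(C \right)} = 7$
$l = 0$ ($l = 1 \cdot 0 = 0$)
$0 l + n{\left(4 \right)} = 0 \cdot 0 + 7 = 0 + 7 = 7$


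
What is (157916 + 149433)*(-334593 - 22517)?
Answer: -109757401390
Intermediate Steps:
(157916 + 149433)*(-334593 - 22517) = 307349*(-357110) = -109757401390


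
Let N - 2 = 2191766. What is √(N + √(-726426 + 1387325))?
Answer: √(2191768 + √660899) ≈ 1480.7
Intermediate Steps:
N = 2191768 (N = 2 + 2191766 = 2191768)
√(N + √(-726426 + 1387325)) = √(2191768 + √(-726426 + 1387325)) = √(2191768 + √660899)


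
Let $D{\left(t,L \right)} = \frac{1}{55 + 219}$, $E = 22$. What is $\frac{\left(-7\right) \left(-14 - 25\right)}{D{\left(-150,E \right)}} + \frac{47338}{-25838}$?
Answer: $\frac{966343369}{12919} \approx 74800.0$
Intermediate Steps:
$D{\left(t,L \right)} = \frac{1}{274}$
$\frac{\left(-7\right) \left(-14 - 25\right)}{D{\left(-150,E \right)}} + \frac{47338}{-25838} = - 7 \left(-14 - 25\right) \frac{1}{\frac{1}{274}} + \frac{47338}{-25838} = \left(-7\right) \left(-39\right) 274 + 47338 \left(- \frac{1}{25838}\right) = 273 \cdot 274 - \frac{23669}{12919} = 74802 - \frac{23669}{12919} = \frac{966343369}{12919}$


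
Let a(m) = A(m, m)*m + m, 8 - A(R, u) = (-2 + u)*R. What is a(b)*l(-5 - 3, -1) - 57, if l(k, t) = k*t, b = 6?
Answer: -777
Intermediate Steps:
A(R, u) = 8 - R*(-2 + u) (A(R, u) = 8 - (-2 + u)*R = 8 - R*(-2 + u))
a(m) = m + m*(8 - m² + 2*m) (a(m) = (8 + 2*m - m*m)*m + m = (8 + 2*m - m²)*m + m = (8 - m² + 2*m)*m + m = m*(8 - m² + 2*m) + m = m + m*(8 - m² + 2*m))
a(b)*l(-5 - 3, -1) - 57 = (6*(9 - 1*6² + 2*6))*((-5 - 3)*(-1)) - 57 = (6*(9 - 1*36 + 12))*(-8*(-1)) - 57 = (6*(9 - 36 + 12))*8 - 57 = (6*(-15))*8 - 57 = -90*8 - 57 = -720 - 57 = -777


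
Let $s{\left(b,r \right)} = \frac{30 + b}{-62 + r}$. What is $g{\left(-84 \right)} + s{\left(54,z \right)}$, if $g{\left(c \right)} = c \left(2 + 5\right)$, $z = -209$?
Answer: $- \frac{159432}{271} \approx -588.31$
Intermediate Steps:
$s{\left(b,r \right)} = \frac{30 + b}{-62 + r}$
$g{\left(c \right)} = 7 c$ ($g{\left(c \right)} = c 7 = 7 c$)
$g{\left(-84 \right)} + s{\left(54,z \right)} = 7 \left(-84\right) + \frac{30 + 54}{-62 - 209} = -588 + \frac{1}{-271} \cdot 84 = -588 - \frac{84}{271} = - \frac{159432}{271}$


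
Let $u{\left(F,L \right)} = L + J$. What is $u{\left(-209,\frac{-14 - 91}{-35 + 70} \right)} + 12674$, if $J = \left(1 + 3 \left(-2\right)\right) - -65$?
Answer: $12731$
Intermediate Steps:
$J = 60$ ($J = \left(1 - 6\right) + 65 = -5 + 65 = 60$)
$u{\left(F,L \right)} = 60 + L$ ($u{\left(F,L \right)} = L + 60 = 60 + L$)
$u{\left(-209,\frac{-14 - 91}{-35 + 70} \right)} + 12674 = \left(60 + \frac{-14 - 91}{-35 + 70}\right) + 12674 = \left(60 - \frac{105}{35}\right) + 12674 = \left(60 - 3\right) + 12674 = 57 + 12674 = 12731$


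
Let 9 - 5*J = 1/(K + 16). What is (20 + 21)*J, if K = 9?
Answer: 9184/125 ≈ 73.472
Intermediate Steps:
J = 224/125 (J = 9/5 - 1/(5*(9 + 16)) = 9/5 - ⅕/25 = 9/5 - ⅕*1/25 = 9/5 - 1/125 = 224/125 ≈ 1.7920)
(20 + 21)*J = (20 + 21)*(224/125) = 41*(224/125) = 9184/125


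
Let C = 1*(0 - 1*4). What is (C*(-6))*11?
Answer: 264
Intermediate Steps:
C = -4 (C = 1*(0 - 4) = 1*(-4) = -4)
(C*(-6))*11 = -4*(-6)*11 = 24*11 = 264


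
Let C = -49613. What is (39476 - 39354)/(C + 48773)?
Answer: -61/420 ≈ -0.14524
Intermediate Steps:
(39476 - 39354)/(C + 48773) = (39476 - 39354)/(-49613 + 48773) = 122/(-840) = 122*(-1/840) = -61/420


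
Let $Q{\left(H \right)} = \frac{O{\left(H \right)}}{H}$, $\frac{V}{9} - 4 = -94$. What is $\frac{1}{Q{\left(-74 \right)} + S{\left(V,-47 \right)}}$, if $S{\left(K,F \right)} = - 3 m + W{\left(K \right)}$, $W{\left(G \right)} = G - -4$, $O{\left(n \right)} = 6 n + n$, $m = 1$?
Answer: $- \frac{1}{802} \approx -0.0012469$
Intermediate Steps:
$V = -810$ ($V = 36 + 9 \left(-94\right) = 36 - 846 = -810$)
$O{\left(n \right)} = 7 n$
$W{\left(G \right)} = 4 + G$ ($W{\left(G \right)} = G + 4 = 4 + G$)
$S{\left(K,F \right)} = 1 + K$ ($S{\left(K,F \right)} = \left(-3\right) 1 + \left(4 + K\right) = -3 + \left(4 + K\right) = 1 + K$)
$Q{\left(H \right)} = 7$ ($Q{\left(H \right)} = \frac{7 H}{H} = 7$)
$\frac{1}{Q{\left(-74 \right)} + S{\left(V,-47 \right)}} = \frac{1}{7 + \left(1 - 810\right)} = \frac{1}{7 - 809} = \frac{1}{-802} = - \frac{1}{802}$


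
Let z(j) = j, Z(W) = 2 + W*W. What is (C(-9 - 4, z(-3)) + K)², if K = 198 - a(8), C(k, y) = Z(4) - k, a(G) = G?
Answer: 48841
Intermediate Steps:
Z(W) = 2 + W²
C(k, y) = 18 - k (C(k, y) = (2 + 4²) - k = (2 + 16) - k = 18 - k)
K = 190 (K = 198 - 1*8 = 198 - 8 = 190)
(C(-9 - 4, z(-3)) + K)² = ((18 - (-9 - 4)) + 190)² = ((18 - 1*(-13)) + 190)² = ((18 + 13) + 190)² = (31 + 190)² = 221² = 48841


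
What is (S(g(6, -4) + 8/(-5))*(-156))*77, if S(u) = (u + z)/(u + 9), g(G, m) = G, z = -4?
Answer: -24024/67 ≈ -358.57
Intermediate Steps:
S(u) = (-4 + u)/(9 + u) (S(u) = (u - 4)/(u + 9) = (-4 + u)/(9 + u))
(S(g(6, -4) + 8/(-5))*(-156))*77 = (((-4 + (6 + 8/(-5)))/(9 + (6 + 8/(-5))))*(-156))*77 = (((-4 + (6 + 8*(-⅕)))/(9 + (6 + 8*(-⅕))))*(-156))*77 = (((-4 + (6 - 8/5))/(9 + (6 - 8/5)))*(-156))*77 = (((-4 + 22/5)/(9 + 22/5))*(-156))*77 = (((⅖)/(67/5))*(-156))*77 = (((5/67)*(⅖))*(-156))*77 = ((2/67)*(-156))*77 = -312/67*77 = -24024/67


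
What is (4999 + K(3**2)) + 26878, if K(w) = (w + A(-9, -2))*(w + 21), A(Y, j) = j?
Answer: 32087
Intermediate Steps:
K(w) = (-2 + w)*(21 + w) (K(w) = (w - 2)*(w + 21) = (-2 + w)*(21 + w))
(4999 + K(3**2)) + 26878 = (4999 + (-42 + (3**2)**2 + 19*3**2)) + 26878 = (4999 + (-42 + 9**2 + 19*9)) + 26878 = (4999 + (-42 + 81 + 171)) + 26878 = (4999 + 210) + 26878 = 5209 + 26878 = 32087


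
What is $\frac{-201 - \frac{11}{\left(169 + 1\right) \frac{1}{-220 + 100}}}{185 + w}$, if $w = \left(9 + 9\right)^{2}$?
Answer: $- \frac{3285}{8653} \approx -0.37964$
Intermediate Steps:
$w = 324$ ($w = 18^{2} = 324$)
$\frac{-201 - \frac{11}{\left(169 + 1\right) \frac{1}{-220 + 100}}}{185 + w} = \frac{-201 - \frac{11}{\left(169 + 1\right) \frac{1}{-220 + 100}}}{185 + 324} = \frac{-201 - \frac{11}{170 \frac{1}{-120}}}{509} = \left(-201 - \frac{11}{170 \left(- \frac{1}{120}\right)}\right) \frac{1}{509} = \left(-201 - \frac{11}{- \frac{17}{12}}\right) \frac{1}{509} = \left(-201 - - \frac{132}{17}\right) \frac{1}{509} = \left(-201 + \frac{132}{17}\right) \frac{1}{509} = \left(- \frac{3285}{17}\right) \frac{1}{509} = - \frac{3285}{8653}$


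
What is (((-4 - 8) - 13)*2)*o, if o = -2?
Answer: 100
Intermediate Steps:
(((-4 - 8) - 13)*2)*o = (((-4 - 8) - 13)*2)*(-2) = ((-12 - 13)*2)*(-2) = -25*2*(-2) = -50*(-2) = 100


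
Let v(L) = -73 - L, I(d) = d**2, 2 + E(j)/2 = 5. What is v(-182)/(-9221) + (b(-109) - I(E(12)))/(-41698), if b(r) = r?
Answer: -3208037/384497258 ≈ -0.0083435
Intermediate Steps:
E(j) = 6 (E(j) = -4 + 2*5 = -4 + 10 = 6)
v(-182)/(-9221) + (b(-109) - I(E(12)))/(-41698) = (-73 - 1*(-182))/(-9221) + (-109 - 1*6**2)/(-41698) = (-73 + 182)*(-1/9221) + (-109 - 1*36)*(-1/41698) = 109*(-1/9221) + (-109 - 36)*(-1/41698) = -109/9221 - 145*(-1/41698) = -109/9221 + 145/41698 = -3208037/384497258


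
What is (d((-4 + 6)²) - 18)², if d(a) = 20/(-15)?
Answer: 3364/9 ≈ 373.78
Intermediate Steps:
d(a) = -4/3 (d(a) = 20*(-1/15) = -4/3)
(d((-4 + 6)²) - 18)² = (-4/3 - 18)² = (-58/3)² = 3364/9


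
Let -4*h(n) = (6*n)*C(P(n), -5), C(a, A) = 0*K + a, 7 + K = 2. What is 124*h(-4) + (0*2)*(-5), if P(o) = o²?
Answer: 11904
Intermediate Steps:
K = -5 (K = -7 + 2 = -5)
C(a, A) = a (C(a, A) = 0*(-5) + a = 0 + a = a)
h(n) = -3*n³/2 (h(n) = -6*n*n²/4 = -3*n³/2)
124*h(-4) + (0*2)*(-5) = 124*(-3/2*(-4)³) + (0*2)*(-5) = 124*(-3/2*(-64)) + 0*(-5) = 124*96 + 0 = 11904 + 0 = 11904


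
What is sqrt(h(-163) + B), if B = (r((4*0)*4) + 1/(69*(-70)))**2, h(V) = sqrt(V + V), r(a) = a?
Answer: sqrt(1 + 23328900*I*sqrt(326))/4830 ≈ 3.0046 + 3.0046*I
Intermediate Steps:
h(V) = sqrt(2)*sqrt(V) (h(V) = sqrt(2*V) = sqrt(2)*sqrt(V))
B = 1/23328900 (B = ((4*0)*4 + 1/(69*(-70)))**2 = (0*4 + (1/69)*(-1/70))**2 = (0 - 1/4830)**2 = (-1/4830)**2 = 1/23328900 ≈ 4.2865e-8)
sqrt(h(-163) + B) = sqrt(sqrt(2)*sqrt(-163) + 1/23328900) = sqrt(sqrt(2)*(I*sqrt(163)) + 1/23328900) = sqrt(I*sqrt(326) + 1/23328900) = sqrt(1/23328900 + I*sqrt(326))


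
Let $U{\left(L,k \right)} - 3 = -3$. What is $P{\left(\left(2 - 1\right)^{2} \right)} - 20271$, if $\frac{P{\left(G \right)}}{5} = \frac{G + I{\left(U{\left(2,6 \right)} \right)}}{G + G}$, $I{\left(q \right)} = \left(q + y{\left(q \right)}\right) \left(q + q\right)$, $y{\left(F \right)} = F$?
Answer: $- \frac{40537}{2} \approx -20269.0$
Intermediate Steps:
$U{\left(L,k \right)} = 0$ ($U{\left(L,k \right)} = 3 - 3 = 0$)
$I{\left(q \right)} = 4 q^{2}$ ($I{\left(q \right)} = \left(q + q\right) \left(q + q\right) = 2 q 2 q = 4 q^{2}$)
$P{\left(G \right)} = \frac{5}{2}$ ($P{\left(G \right)} = 5 \frac{G + 4 \cdot 0^{2}}{G + G} = 5 \frac{G + 4 \cdot 0}{2 G} = 5 \left(G + 0\right) \frac{1}{2 G} = 5 G \frac{1}{2 G} = 5 \cdot \frac{1}{2} = \frac{5}{2}$)
$P{\left(\left(2 - 1\right)^{2} \right)} - 20271 = \frac{5}{2} - 20271 = - \frac{40537}{2}$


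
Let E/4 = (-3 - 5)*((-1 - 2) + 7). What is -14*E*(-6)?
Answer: -10752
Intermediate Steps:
E = -128 (E = 4*((-3 - 5)*((-1 - 2) + 7)) = 4*(-8*(-3 + 7)) = 4*(-8*4) = 4*(-32) = -128)
-14*E*(-6) = -14*(-128)*(-6) = 1792*(-6) = -10752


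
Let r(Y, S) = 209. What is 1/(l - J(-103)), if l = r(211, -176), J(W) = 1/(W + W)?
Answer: 206/43055 ≈ 0.0047846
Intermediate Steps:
J(W) = 1/(2*W)
l = 209
1/(l - J(-103)) = 1/(209 - 1/(2*(-103))) = 1/(209 - (-1)/(2*103)) = 1/(209 - 1*(-1/206)) = 1/(209 + 1/206) = 1/(43055/206) = 206/43055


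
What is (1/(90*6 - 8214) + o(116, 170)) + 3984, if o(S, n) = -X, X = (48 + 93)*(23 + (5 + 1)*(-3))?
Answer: 25163045/7674 ≈ 3279.0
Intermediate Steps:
X = 705 (X = 141*(23 + 6*(-3)) = 141*(23 - 18) = 141*5 = 705)
o(S, n) = -705 (o(S, n) = -1*705 = -705)
(1/(90*6 - 8214) + o(116, 170)) + 3984 = (1/(90*6 - 8214) - 705) + 3984 = (1/(540 - 8214) - 705) + 3984 = (1/(-7674) - 705) + 3984 = (-1/7674 - 705) + 3984 = -5410171/7674 + 3984 = 25163045/7674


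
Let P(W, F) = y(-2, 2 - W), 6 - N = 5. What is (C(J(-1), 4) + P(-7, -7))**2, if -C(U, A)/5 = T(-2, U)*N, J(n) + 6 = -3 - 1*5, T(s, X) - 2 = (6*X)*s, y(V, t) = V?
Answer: 725904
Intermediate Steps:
N = 1 (N = 6 - 1*5 = 6 - 5 = 1)
P(W, F) = -2
T(s, X) = 2 + 6*X*s (T(s, X) = 2 + (6*X)*s = 2 + 6*X*s)
J(n) = -14 (J(n) = -6 + (-3 - 1*5) = -6 + (-3 - 5) = -6 - 8 = -14)
C(U, A) = -10 + 60*U (C(U, A) = -5*(2 + 6*U*(-2)) = -5*(2 - 12*U) = -10 + 60*U)
(C(J(-1), 4) + P(-7, -7))**2 = ((-10 + 60*(-14)) - 2)**2 = ((-10 - 840) - 2)**2 = (-850 - 2)**2 = (-852)**2 = 725904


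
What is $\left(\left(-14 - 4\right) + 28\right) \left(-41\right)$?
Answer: $-410$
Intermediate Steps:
$\left(\left(-14 - 4\right) + 28\right) \left(-41\right) = \left(-18 + 28\right) \left(-41\right) = 10 \left(-41\right) = -410$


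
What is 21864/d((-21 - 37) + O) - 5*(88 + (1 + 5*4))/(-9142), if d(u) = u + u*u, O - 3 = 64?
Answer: 33321623/137130 ≈ 242.99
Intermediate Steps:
O = 67 (O = 3 + 64 = 67)
d(u) = u + u**2
21864/d((-21 - 37) + O) - 5*(88 + (1 + 5*4))/(-9142) = 21864/((((-21 - 37) + 67)*(1 + ((-21 - 37) + 67)))) - 5*(88 + (1 + 5*4))/(-9142) = 21864/(((-58 + 67)*(1 + (-58 + 67)))) - 5*(88 + (1 + 20))*(-1/9142) = 21864/((9*(1 + 9))) - 5*(88 + 21)*(-1/9142) = 21864/((9*10)) - 5*109*(-1/9142) = 21864/90 - 545*(-1/9142) = 21864*(1/90) + 545/9142 = 3644/15 + 545/9142 = 33321623/137130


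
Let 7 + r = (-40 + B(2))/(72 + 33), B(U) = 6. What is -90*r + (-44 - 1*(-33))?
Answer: 4537/7 ≈ 648.14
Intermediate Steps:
r = -769/105 (r = -7 + (-40 + 6)/(72 + 33) = -7 - 34/105 = -769/105 ≈ -7.3238)
-90*r + (-44 - 1*(-33)) = -90*(-769/105) + (-44 - 1*(-33)) = 4614/7 + (-44 + 33) = 4614/7 - 11 = 4537/7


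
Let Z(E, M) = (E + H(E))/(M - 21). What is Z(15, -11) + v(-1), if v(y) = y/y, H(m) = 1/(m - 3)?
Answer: 203/384 ≈ 0.52865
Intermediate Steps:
H(m) = 1/(-3 + m)
Z(E, M) = (E + 1/(-3 + E))/(-21 + M) (Z(E, M) = (E + 1/(-3 + E))/(M - 21) = (E + 1/(-3 + E))/(-21 + M))
v(y) = 1
Z(15, -11) + v(-1) = (1 + 15*(-3 + 15))/((-21 - 11)*(-3 + 15)) + 1 = (1 + 15*12)/(-32*12) + 1 = -1/32*1/12*(1 + 180) + 1 = -1/32*1/12*181 + 1 = -181/384 + 1 = 203/384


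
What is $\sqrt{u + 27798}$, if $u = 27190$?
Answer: $2 \sqrt{13747} \approx 234.5$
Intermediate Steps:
$\sqrt{u + 27798} = \sqrt{27190 + 27798} = \sqrt{54988} = 2 \sqrt{13747}$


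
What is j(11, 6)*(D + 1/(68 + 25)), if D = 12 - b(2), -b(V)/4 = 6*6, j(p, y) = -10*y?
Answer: -290180/31 ≈ -9360.6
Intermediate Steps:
b(V) = -144 (b(V) = -24*6 = -4*36 = -144)
D = 156 (D = 12 - 1*(-144) = 12 + 144 = 156)
j(11, 6)*(D + 1/(68 + 25)) = (-10*6)*(156 + 1/(68 + 25)) = -60*(156 + 1/93) = -60*14509/93 = -290180/31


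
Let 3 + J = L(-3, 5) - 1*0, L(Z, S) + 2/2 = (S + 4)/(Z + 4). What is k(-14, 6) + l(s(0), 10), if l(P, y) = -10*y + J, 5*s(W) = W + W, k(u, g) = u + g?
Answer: -103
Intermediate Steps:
L(Z, S) = -1 + (4 + S)/(4 + Z) (L(Z, S) = -1 + (S + 4)/(Z + 4) = -1 + (4 + S)/(4 + Z))
k(u, g) = g + u
J = 5 (J = -3 + ((5 - 1*(-3))/(4 - 3) - 1*0) = -3 + ((5 + 3)/1 + 0) = -3 + (1*8 + 0) = -3 + (8 + 0) = -3 + 8 = 5)
s(W) = 2*W/5 (s(W) = (W + W)/5 = (2*W)/5 = 2*W/5)
l(P, y) = 5 - 10*y (l(P, y) = -10*y + 5 = 5 - 10*y)
k(-14, 6) + l(s(0), 10) = (6 - 14) + (5 - 10*10) = -8 + (5 - 100) = -8 - 95 = -103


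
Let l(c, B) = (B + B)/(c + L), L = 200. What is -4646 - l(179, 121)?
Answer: -1761076/379 ≈ -4646.6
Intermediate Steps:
l(c, B) = 2*B/(200 + c) (l(c, B) = (B + B)/(c + 200) = (2*B)/(200 + c) = 2*B/(200 + c))
-4646 - l(179, 121) = -4646 - 2*121/(200 + 179) = -4646 - 2*121/379 = -4646 - 1*242/379 = -4646 - 242/379 = -1761076/379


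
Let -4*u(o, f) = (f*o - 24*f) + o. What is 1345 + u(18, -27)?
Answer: 1300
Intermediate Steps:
u(o, f) = 6*f - o/4 - f*o/4 (u(o, f) = -((f*o - 24*f) + o)/4 = -((-24*f + f*o) + o)/4 = -(o - 24*f + f*o)/4 = 6*f - o/4 - f*o/4)
1345 + u(18, -27) = 1345 + (6*(-27) - 1/4*18 - 1/4*(-27)*18) = 1345 + (-162 - 9/2 + 243/2) = 1345 - 45 = 1300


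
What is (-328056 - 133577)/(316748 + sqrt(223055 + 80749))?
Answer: -36555332371/25082247925 + 1384899*sqrt(8439)/50164495850 ≈ -1.4549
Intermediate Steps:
(-328056 - 133577)/(316748 + sqrt(223055 + 80749)) = -461633/(316748 + sqrt(303804)) = -461633/(316748 + 6*sqrt(8439))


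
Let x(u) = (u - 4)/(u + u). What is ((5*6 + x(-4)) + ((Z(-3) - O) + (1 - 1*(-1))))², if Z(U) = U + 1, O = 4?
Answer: 729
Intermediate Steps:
Z(U) = 1 + U
x(u) = (-4 + u)/(2*u) (x(u) = (-4 + u)/((2*u)) = (-4 + u)*(1/(2*u)) = (-4 + u)/(2*u))
((5*6 + x(-4)) + ((Z(-3) - O) + (1 - 1*(-1))))² = ((5*6 + (½)*(-4 - 4)/(-4)) + (((1 - 3) - 1*4) + (1 - 1*(-1))))² = ((30 + (½)*(-¼)*(-8)) + ((-2 - 4) + (1 + 1)))² = ((30 + 1) + (-6 + 2))² = (31 - 4)² = 27² = 729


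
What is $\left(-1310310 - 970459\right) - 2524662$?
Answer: $-4805431$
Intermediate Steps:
$\left(-1310310 - 970459\right) - 2524662 = -2280769 - 2524662 = -4805431$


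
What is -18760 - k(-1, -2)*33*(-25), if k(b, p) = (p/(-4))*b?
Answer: -38345/2 ≈ -19173.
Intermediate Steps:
k(b, p) = -b*p/4 (k(b, p) = (p*(-¼))*b = (-p/4)*b = -b*p/4)
-18760 - k(-1, -2)*33*(-25) = -18760 - -¼*(-1)*(-2)*33*(-25) = -18760 - (-½*33)*(-25) = -18760 - (-33)*(-25)/2 = -18760 - 1*825/2 = -18760 - 825/2 = -38345/2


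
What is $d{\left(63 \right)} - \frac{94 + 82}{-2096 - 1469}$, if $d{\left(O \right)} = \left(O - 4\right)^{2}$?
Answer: $\frac{12409941}{3565} \approx 3481.1$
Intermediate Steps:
$d{\left(O \right)} = \left(-4 + O\right)^{2}$
$d{\left(63 \right)} - \frac{94 + 82}{-2096 - 1469} = \left(-4 + 63\right)^{2} - \frac{94 + 82}{-2096 - 1469} = 59^{2} - \frac{176}{-3565} = 3481 - 176 \left(- \frac{1}{3565}\right) = 3481 - - \frac{176}{3565} = 3481 + \frac{176}{3565} = \frac{12409941}{3565}$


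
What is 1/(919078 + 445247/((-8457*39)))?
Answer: 329823/303132617947 ≈ 1.0880e-6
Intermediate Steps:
1/(919078 + 445247/((-8457*39))) = 1/(919078 + 445247/(-329823)) = 1/(919078 + 445247*(-1/329823)) = 1/(919078 - 445247/329823) = 1/(303132617947/329823) = 329823/303132617947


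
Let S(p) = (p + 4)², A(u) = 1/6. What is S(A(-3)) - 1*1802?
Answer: -64247/36 ≈ -1784.6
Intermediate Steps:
A(u) = ⅙
S(p) = (4 + p)²
S(A(-3)) - 1*1802 = (4 + ⅙)² - 1*1802 = (25/6)² - 1802 = 625/36 - 1802 = -64247/36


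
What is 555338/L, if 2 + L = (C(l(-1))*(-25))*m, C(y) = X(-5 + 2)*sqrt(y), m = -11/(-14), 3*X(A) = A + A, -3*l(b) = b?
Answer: 163269372/75037 + 1069025650*sqrt(3)/75037 ≈ 26852.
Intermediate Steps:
l(b) = -b/3
X(A) = 2*A/3 (X(A) = (A + A)/3 = (2*A)/3 = 2*A/3)
m = 11/14 (m = -11*(-1/14) = 11/14 ≈ 0.78571)
C(y) = -2*sqrt(y) (C(y) = (2*(-5 + 2)/3)*sqrt(y) = ((2/3)*(-3))*sqrt(y) = -2*sqrt(y))
L = -2 + 275*sqrt(3)/21 (L = -2 + (-2*sqrt(3)/3*(-25))*(11/14) = -2 + (50*sqrt(3)/3)*(11/14) = -2 + 275*sqrt(3)/21 ≈ 20.682)
555338/L = 555338/(-2 + 275*sqrt(3)/21)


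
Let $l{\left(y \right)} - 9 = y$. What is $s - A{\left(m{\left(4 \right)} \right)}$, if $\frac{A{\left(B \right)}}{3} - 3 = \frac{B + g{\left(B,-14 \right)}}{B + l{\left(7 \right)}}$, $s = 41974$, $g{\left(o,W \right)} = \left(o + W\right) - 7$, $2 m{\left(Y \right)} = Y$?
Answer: $\frac{251807}{6} \approx 41968.0$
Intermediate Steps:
$m{\left(Y \right)} = \frac{Y}{2}$
$l{\left(y \right)} = 9 + y$
$g{\left(o,W \right)} = -7 + W + o$ ($g{\left(o,W \right)} = \left(W + o\right) - 7 = -7 + W + o$)
$A{\left(B \right)} = 9 + \frac{3 \left(-21 + 2 B\right)}{16 + B}$ ($A{\left(B \right)} = 9 + 3 \frac{B - \left(21 - B\right)}{B + \left(9 + 7\right)} = 9 + 3 \frac{B + \left(-21 + B\right)}{B + 16} = 9 + 3 \frac{-21 + 2 B}{16 + B} = 9 + \frac{3 \left(-21 + 2 B\right)}{16 + B}$)
$s - A{\left(m{\left(4 \right)} \right)} = 41974 - \frac{3 \left(27 + 5 \cdot \frac{1}{2} \cdot 4\right)}{16 + \frac{1}{2} \cdot 4} = 41974 - \frac{3 \left(27 + 5 \cdot 2\right)}{16 + 2} = 41974 - \frac{3 \left(27 + 10\right)}{18} = 41974 - 3 \cdot \frac{1}{18} \cdot 37 = 41974 - \frac{37}{6} = \frac{251807}{6}$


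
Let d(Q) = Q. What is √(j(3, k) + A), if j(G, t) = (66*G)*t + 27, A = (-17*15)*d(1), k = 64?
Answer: 2*√3111 ≈ 111.55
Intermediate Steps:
A = -255 (A = -17*15*1 = -255*1 = -255)
j(G, t) = 27 + 66*G*t (j(G, t) = 66*G*t + 27 = 27 + 66*G*t)
√(j(3, k) + A) = √((27 + 66*3*64) - 255) = √((27 + 12672) - 255) = √(12699 - 255) = √12444 = 2*√3111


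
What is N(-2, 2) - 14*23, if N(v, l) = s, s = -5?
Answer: -327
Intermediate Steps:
N(v, l) = -5
N(-2, 2) - 14*23 = -5 - 14*23 = -5 - 322 = -327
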